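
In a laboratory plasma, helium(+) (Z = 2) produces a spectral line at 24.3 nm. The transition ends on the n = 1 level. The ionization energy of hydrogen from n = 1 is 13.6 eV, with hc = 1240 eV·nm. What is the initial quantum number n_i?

The photon energy is ΔE = hc/λ = 1240 / 24.3 = 51.03 eV.
With Z = 2, ΔE = 54.40 × (1/n_f² − 1/n_i²), so 1/n_f² − 1/n_i² = 0.9380.
With n_f = 1: 1/n_i² = 1/1 − 0.9380 = 0.06197, so n_i ≈ 4.02.

n_i = 4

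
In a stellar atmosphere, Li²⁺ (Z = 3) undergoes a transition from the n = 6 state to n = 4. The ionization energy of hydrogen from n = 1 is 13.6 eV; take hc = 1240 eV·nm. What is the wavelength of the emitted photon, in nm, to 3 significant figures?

For Z = 3 the level energies scale as Z², so the effective Rydberg energy is 13.6 × 9 = 122.4 eV.
ΔE = 122.4 × (1/4² − 1/6²) = 122.4 × 0.03472 = 4.250 eV.
λ = hc/ΔE = 1240 / 4.250 = 292 nm.

292 nm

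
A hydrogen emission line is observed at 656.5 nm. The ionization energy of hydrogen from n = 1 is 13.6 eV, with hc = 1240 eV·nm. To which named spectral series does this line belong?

ΔE = 1240/656.5 = 1.889 eV.
This matches 13.6 × (1/2² − 1/3²), so n_f = 2: the Balmer series.

Balmer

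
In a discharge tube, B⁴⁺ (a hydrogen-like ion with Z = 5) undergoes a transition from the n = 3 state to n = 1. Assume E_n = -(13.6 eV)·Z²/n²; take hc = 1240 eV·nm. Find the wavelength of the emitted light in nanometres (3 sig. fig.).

4.10 nm

For Z = 5 the level energies scale as Z², so the effective Rydberg energy is 13.6 × 25 = 340.0 eV.
ΔE = 340.0 × (1/1² − 1/3²) = 340.0 × 0.8889 = 302.2 eV.
λ = hc/ΔE = 1240 / 302.2 = 4.10 nm.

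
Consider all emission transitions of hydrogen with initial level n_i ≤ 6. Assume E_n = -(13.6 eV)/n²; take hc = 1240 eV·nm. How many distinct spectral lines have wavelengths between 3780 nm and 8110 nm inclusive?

Enumerate all n_i → n_f pairs with 1 ≤ n_f < n_i ≤ 6 and compute λ = 1240 / [13.6·1·(1/n_f² − 1/n_i²)].
Lines falling in [3780, 8110] nm: 5→4 (4052 nm), 6→5 (7460 nm).

2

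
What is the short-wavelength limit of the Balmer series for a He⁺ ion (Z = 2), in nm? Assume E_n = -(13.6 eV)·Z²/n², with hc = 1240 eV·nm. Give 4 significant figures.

The Balmer series has lower level n_f = 2; the series limit corresponds to n_i → ∞.
ΔE_max = 13.6 × 4 / 2² = 13.60 eV.
λ_min = 1240 / 13.60 = 91.18 nm.

91.18 nm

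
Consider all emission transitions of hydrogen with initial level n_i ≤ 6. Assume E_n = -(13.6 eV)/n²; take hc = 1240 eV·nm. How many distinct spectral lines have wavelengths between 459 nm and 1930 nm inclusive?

Enumerate all n_i → n_f pairs with 1 ≤ n_f < n_i ≤ 6 and compute λ = 1240 / [13.6·1·(1/n_f² − 1/n_i²)].
Lines falling in [459, 1930] nm: 4→2 (486.3 nm), 3→2 (656.5 nm), 6→3 (1094 nm), 5→3 (1282 nm), 4→3 (1876 nm).

5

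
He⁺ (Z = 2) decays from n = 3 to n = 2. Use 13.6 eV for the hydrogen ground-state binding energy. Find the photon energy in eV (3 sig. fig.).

The Bohr energies scale as Z², so for Z = 2: E_n = −54.40/n² eV.
E_3 = −54.40/9 = −6.044 eV and E_2 = −54.40/4 = −13.60 eV.
The photon energy is |E_3 − E_2| = 7.56 eV.

7.56 eV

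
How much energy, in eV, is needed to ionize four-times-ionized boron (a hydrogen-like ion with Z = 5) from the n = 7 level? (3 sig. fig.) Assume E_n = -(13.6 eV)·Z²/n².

6.94 eV

E_n = −13.6 Z²/n² = −340.0/n² eV for Z = 5.
E_7 = −340.0/49 = −6.94 eV, so ionization (to E = 0) requires 6.94 eV.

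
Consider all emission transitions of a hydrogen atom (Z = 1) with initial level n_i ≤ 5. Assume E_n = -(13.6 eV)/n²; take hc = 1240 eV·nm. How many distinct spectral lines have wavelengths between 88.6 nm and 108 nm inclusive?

Enumerate all n_i → n_f pairs with 1 ≤ n_f < n_i ≤ 5 and compute λ = 1240 / [13.6·1·(1/n_f² − 1/n_i²)].
Lines falling in [88.6, 108] nm: 5→1 (94.98 nm), 4→1 (97.25 nm), 3→1 (102.6 nm).

3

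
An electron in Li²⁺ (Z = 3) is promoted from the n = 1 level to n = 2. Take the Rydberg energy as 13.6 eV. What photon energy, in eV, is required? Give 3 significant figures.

91.8 eV

The Bohr energies scale as Z², so for Z = 3: E_n = −122.4/n² eV.
E_2 = −122.4/4 = −30.60 eV and E_1 = −122.4/1 = −122.4 eV.
The photon energy is |E_2 − E_1| = 91.8 eV.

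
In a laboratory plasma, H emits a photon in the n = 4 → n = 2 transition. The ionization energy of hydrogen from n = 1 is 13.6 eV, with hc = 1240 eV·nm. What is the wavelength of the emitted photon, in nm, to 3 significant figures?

ΔE = 13.60 × (1/2² − 1/4²) = 13.60 × 0.1875 = 2.550 eV.
λ = hc/ΔE = 1240 / 2.550 = 486 nm.

486 nm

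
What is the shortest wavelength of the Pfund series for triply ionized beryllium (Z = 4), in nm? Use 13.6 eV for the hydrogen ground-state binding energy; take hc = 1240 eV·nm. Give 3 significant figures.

The Pfund series has lower level n_f = 5; the series limit corresponds to n_i → ∞.
ΔE_max = 13.6 × 16 / 5² = 8.704 eV.
λ_min = 1240 / 8.704 = 142 nm.

142 nm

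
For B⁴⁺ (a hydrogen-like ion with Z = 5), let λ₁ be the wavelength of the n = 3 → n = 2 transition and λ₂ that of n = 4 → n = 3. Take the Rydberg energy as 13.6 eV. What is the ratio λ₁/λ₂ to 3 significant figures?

λ ∝ 1/ΔE ∝ 1/(1/n_f² − 1/n_i²), and the Z² and hc factors cancel in the ratio.
λ₁/λ₂ = (1/3² − 1/4²)/(1/2² − 1/3²) = 0.04861/0.1389 = 0.350.

0.350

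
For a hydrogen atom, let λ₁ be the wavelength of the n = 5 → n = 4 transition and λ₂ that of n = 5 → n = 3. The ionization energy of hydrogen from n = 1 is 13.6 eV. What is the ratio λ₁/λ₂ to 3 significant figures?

λ ∝ 1/ΔE ∝ 1/(1/n_f² − 1/n_i²), and the Z² and hc factors cancel in the ratio.
λ₁/λ₂ = (1/3² − 1/5²)/(1/4² − 1/5²) = 0.07111/0.02250 = 3.16.

3.16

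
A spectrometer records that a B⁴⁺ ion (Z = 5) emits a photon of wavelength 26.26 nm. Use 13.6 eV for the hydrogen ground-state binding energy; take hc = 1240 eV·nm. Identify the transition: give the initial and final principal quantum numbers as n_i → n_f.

The photon energy is ΔE = hc/λ = 1240 / 26.26 = 47.22 eV.
With Z = 5, ΔE = 340.0 × (1/n_f² − 1/n_i²), so 1/n_f² − 1/n_i² = 0.1389.
Trying n_f = 2 gives 1/n_i² = 0.1111, i.e. n_i ≈ 3; this pair matches.

n_i = 3, n_f = 2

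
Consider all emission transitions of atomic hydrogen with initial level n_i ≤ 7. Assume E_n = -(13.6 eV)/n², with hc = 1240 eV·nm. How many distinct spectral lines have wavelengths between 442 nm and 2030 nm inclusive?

6

Enumerate all n_i → n_f pairs with 1 ≤ n_f < n_i ≤ 7 and compute λ = 1240 / [13.6·1·(1/n_f² − 1/n_i²)].
Lines falling in [442, 2030] nm: 4→2 (486.3 nm), 3→2 (656.5 nm), 7→3 (1005 nm), 6→3 (1094 nm), 5→3 (1282 nm), 4→3 (1876 nm).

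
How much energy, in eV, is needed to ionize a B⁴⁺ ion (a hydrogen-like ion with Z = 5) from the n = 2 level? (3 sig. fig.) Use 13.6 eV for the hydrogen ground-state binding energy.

85.0 eV

E_n = −13.6 Z²/n² = −340.0/n² eV for Z = 5.
E_2 = −340.0/4 = −85.0 eV, so ionization (to E = 0) requires 85.0 eV.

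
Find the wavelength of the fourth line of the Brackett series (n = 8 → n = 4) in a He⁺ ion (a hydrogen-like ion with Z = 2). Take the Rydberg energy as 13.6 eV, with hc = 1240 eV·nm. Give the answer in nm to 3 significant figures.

The Brackett series terminates on n_f = 4; the fourth line has n_i = 4+4 = 8.
ΔE = 54.40 × (1/4² − 1/8²) = 2.550 eV.
λ = 1240 / 2.550 = 486 nm.

486 nm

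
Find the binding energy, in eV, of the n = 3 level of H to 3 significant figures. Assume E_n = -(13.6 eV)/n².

E_3 = −13.60/9 = −1.51 eV, so ionization (to E = 0) requires 1.51 eV.

1.51 eV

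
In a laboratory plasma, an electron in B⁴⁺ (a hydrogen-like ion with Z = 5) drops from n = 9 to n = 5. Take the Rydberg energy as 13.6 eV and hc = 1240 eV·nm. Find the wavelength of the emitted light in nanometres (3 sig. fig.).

For Z = 5 the level energies scale as Z², so the effective Rydberg energy is 13.6 × 25 = 340.0 eV.
ΔE = 340.0 × (1/5² − 1/9²) = 340.0 × 0.02765 = 9.402 eV.
λ = hc/ΔE = 1240 / 9.402 = 132 nm.

132 nm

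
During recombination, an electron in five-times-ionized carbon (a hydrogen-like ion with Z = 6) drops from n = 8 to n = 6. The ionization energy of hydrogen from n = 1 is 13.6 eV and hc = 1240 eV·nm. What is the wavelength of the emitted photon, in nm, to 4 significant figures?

208.4 nm

For Z = 6 the level energies scale as Z², so the effective Rydberg energy is 13.6 × 36 = 489.6 eV.
ΔE = 489.6 × (1/6² − 1/8²) = 489.6 × 0.01215 = 5.950 eV.
λ = hc/ΔE = 1240 / 5.950 = 208.4 nm.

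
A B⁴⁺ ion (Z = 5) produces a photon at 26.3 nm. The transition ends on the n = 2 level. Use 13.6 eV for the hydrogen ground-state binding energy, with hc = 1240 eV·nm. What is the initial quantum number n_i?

n_i = 3

The photon energy is ΔE = hc/λ = 1240 / 26.3 = 47.15 eV.
With Z = 5, ΔE = 340.0 × (1/n_f² − 1/n_i²), so 1/n_f² − 1/n_i² = 0.1387.
With n_f = 2: 1/n_i² = 1/4 − 0.1387 = 0.1113, so n_i ≈ 3.00.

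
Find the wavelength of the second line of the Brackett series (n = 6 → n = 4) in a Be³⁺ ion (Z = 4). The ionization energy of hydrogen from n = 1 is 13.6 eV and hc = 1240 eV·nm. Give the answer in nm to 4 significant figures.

164.1 nm

The Brackett series terminates on n_f = 4; the second line has n_i = 4+2 = 6.
ΔE = 217.6 × (1/4² − 1/6²) = 7.556 eV.
λ = 1240 / 7.556 = 164.1 nm.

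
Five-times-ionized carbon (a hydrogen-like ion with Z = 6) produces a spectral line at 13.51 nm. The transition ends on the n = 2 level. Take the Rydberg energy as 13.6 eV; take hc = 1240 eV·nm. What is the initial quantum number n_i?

n_i = 4

The photon energy is ΔE = hc/λ = 1240 / 13.51 = 91.78 eV.
With Z = 6, ΔE = 489.6 × (1/n_f² − 1/n_i²), so 1/n_f² − 1/n_i² = 0.1875.
With n_f = 2: 1/n_i² = 1/4 − 0.1875 = 0.06253, so n_i ≈ 4.00.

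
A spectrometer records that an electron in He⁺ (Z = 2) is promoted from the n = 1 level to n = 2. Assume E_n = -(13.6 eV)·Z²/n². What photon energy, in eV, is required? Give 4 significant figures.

40.80 eV

The Bohr energies scale as Z², so for Z = 2: E_n = −54.40/n² eV.
E_2 = −54.40/4 = −13.60 eV and E_1 = −54.40/1 = −54.40 eV.
The photon energy is |E_2 − E_1| = 40.80 eV.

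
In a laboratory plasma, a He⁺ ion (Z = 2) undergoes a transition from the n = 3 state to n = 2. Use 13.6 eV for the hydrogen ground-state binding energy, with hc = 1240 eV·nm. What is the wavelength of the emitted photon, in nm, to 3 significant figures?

For Z = 2 the level energies scale as Z², so the effective Rydberg energy is 13.6 × 4 = 54.40 eV.
ΔE = 54.40 × (1/2² − 1/3²) = 54.40 × 0.1389 = 7.556 eV.
λ = hc/ΔE = 1240 / 7.556 = 164 nm.

164 nm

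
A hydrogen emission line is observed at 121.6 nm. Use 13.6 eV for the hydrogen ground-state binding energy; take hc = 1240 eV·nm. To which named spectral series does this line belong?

ΔE = 1240/121.6 = 10.20 eV.
This matches 13.6 × (1/1² − 1/2²), so n_f = 1: the Lyman series.

Lyman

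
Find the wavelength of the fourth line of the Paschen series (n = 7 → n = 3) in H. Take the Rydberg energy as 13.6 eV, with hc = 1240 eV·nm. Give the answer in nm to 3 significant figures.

1010 nm

The Paschen series terminates on n_f = 3; the fourth line has n_i = 3+4 = 7.
ΔE = 13.60 × (1/3² − 1/7²) = 1.234 eV.
λ = 1240 / 1.234 = 1010 nm.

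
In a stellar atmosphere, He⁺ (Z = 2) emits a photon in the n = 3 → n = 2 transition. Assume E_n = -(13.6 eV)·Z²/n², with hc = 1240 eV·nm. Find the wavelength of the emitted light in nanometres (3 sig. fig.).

For Z = 2 the level energies scale as Z², so the effective Rydberg energy is 13.6 × 4 = 54.40 eV.
ΔE = 54.40 × (1/2² − 1/3²) = 54.40 × 0.1389 = 7.556 eV.
λ = hc/ΔE = 1240 / 7.556 = 164 nm.

164 nm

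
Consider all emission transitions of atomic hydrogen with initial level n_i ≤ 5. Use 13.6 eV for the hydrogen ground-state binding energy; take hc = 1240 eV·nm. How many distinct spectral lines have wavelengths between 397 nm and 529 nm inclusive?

2

Enumerate all n_i → n_f pairs with 1 ≤ n_f < n_i ≤ 5 and compute λ = 1240 / [13.6·1·(1/n_f² − 1/n_i²)].
Lines falling in [397, 529] nm: 5→2 (434.2 nm), 4→2 (486.3 nm).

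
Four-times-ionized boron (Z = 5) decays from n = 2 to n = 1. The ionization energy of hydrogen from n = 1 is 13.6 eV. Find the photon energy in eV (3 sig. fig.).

The Bohr energies scale as Z², so for Z = 5: E_n = −340.0/n² eV.
E_2 = −340.0/4 = −85.00 eV and E_1 = −340.0/1 = −340.0 eV.
The photon energy is |E_2 − E_1| = 255 eV.

255 eV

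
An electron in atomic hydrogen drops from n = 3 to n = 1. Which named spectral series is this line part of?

The series is set by the lower level: n_f = 1 is the Lyman series.

Lyman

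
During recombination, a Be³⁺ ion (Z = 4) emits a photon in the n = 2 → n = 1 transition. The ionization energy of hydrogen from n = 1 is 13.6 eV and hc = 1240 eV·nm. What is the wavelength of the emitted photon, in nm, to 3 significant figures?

For Z = 4 the level energies scale as Z², so the effective Rydberg energy is 13.6 × 16 = 217.6 eV.
ΔE = 217.6 × (1/1² − 1/2²) = 217.6 × 0.7500 = 163.2 eV.
λ = hc/ΔE = 1240 / 163.2 = 7.60 nm.

7.60 nm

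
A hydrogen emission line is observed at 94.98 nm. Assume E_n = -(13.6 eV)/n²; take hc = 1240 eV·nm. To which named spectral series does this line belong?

ΔE = 1240/94.98 = 13.06 eV.
This matches 13.6 × (1/1² − 1/5²), so n_f = 1: the Lyman series.

Lyman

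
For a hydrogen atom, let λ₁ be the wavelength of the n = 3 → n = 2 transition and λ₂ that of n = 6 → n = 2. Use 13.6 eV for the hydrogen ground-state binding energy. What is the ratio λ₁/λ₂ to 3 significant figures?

1.60

λ ∝ 1/ΔE ∝ 1/(1/n_f² − 1/n_i²), and the Z² and hc factors cancel in the ratio.
λ₁/λ₂ = (1/2² − 1/6²)/(1/2² − 1/3²) = 0.2222/0.1389 = 1.60.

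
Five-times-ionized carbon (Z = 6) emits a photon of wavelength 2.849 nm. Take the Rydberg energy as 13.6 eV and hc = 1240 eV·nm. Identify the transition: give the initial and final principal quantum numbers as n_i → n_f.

The photon energy is ΔE = hc/λ = 1240 / 2.849 = 435.2 eV.
With Z = 6, ΔE = 489.6 × (1/n_f² − 1/n_i²), so 1/n_f² − 1/n_i² = 0.8890.
Trying n_f = 1 gives 1/n_i² = 0.1110, i.e. n_i ≈ 3; this pair matches.

n_i = 3, n_f = 1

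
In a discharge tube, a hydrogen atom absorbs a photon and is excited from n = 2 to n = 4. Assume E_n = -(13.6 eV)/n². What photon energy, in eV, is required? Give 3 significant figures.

2.55 eV

E_4 = −13.60/16 = −0.8500 eV and E_2 = −13.60/4 = −3.400 eV.
The photon energy is |E_4 − E_2| = 2.55 eV.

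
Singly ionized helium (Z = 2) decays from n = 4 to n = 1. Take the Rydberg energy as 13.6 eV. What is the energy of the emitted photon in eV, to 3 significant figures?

51.0 eV

The Bohr energies scale as Z², so for Z = 2: E_n = −54.40/n² eV.
E_4 = −54.40/16 = −3.400 eV and E_1 = −54.40/1 = −54.40 eV.
The photon energy is |E_4 − E_1| = 51.0 eV.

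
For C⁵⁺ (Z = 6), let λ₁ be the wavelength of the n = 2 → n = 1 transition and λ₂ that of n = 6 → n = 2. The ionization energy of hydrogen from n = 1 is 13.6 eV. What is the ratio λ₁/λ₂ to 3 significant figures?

0.296

λ ∝ 1/ΔE ∝ 1/(1/n_f² − 1/n_i²), and the Z² and hc factors cancel in the ratio.
λ₁/λ₂ = (1/2² − 1/6²)/(1/1² − 1/2²) = 0.2222/0.7500 = 0.296.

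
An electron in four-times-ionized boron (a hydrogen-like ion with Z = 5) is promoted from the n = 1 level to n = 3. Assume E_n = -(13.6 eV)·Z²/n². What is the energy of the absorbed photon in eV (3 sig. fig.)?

302 eV

The Bohr energies scale as Z², so for Z = 5: E_n = −340.0/n² eV.
E_3 = −340.0/9 = −37.78 eV and E_1 = −340.0/1 = −340.0 eV.
The photon energy is |E_3 − E_1| = 302 eV.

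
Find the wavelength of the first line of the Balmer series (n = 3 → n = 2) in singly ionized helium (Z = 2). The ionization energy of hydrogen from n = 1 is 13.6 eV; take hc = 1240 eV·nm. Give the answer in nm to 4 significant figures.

164.1 nm

The Balmer series terminates on n_f = 2; the first line has n_i = 2+1 = 3.
ΔE = 54.40 × (1/2² − 1/3²) = 7.556 eV.
λ = 1240 / 7.556 = 164.1 nm.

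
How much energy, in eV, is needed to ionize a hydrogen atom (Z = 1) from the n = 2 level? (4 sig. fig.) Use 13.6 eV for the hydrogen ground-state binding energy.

3.400 eV

E_2 = −13.60/4 = −3.400 eV, so ionization (to E = 0) requires 3.400 eV.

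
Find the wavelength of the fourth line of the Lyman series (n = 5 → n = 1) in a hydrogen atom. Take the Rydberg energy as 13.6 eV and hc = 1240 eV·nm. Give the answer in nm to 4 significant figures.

The Lyman series terminates on n_f = 1; the fourth line has n_i = 1+4 = 5.
ΔE = 13.60 × (1/1² − 1/5²) = 13.06 eV.
λ = 1240 / 13.06 = 94.98 nm.

94.98 nm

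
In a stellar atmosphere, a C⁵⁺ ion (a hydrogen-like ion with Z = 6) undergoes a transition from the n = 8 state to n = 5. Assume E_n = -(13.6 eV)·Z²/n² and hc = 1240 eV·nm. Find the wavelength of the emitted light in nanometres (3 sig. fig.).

104 nm

For Z = 6 the level energies scale as Z², so the effective Rydberg energy is 13.6 × 36 = 489.6 eV.
ΔE = 489.6 × (1/5² − 1/8²) = 489.6 × 0.02438 = 11.93 eV.
λ = hc/ΔE = 1240 / 11.93 = 104 nm.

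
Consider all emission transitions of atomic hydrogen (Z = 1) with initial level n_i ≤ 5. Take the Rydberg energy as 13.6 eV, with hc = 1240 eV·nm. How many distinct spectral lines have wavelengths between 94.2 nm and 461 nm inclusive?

Enumerate all n_i → n_f pairs with 1 ≤ n_f < n_i ≤ 5 and compute λ = 1240 / [13.6·1·(1/n_f² − 1/n_i²)].
Lines falling in [94.2, 461] nm: 5→1 (94.98 nm), 4→1 (97.25 nm), 3→1 (102.6 nm), 2→1 (121.6 nm), 5→2 (434.2 nm).

5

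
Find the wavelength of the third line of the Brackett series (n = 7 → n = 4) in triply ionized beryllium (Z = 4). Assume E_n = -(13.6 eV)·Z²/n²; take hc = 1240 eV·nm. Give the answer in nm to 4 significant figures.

The Brackett series terminates on n_f = 4; the third line has n_i = 4+3 = 7.
ΔE = 217.6 × (1/4² − 1/7²) = 9.159 eV.
λ = 1240 / 9.159 = 135.4 nm.

135.4 nm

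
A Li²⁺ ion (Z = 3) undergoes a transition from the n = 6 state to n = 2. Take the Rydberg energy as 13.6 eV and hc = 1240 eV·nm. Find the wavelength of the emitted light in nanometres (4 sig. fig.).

45.59 nm

For Z = 3 the level energies scale as Z², so the effective Rydberg energy is 13.6 × 9 = 122.4 eV.
ΔE = 122.4 × (1/2² − 1/6²) = 122.4 × 0.2222 = 27.20 eV.
λ = hc/ΔE = 1240 / 27.20 = 45.59 nm.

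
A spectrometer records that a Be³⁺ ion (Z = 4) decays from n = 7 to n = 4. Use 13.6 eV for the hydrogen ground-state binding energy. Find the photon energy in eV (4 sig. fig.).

The Bohr energies scale as Z², so for Z = 4: E_n = −217.6/n² eV.
E_7 = −217.6/49 = −4.441 eV and E_4 = −217.6/16 = −13.60 eV.
The photon energy is |E_7 − E_4| = 9.159 eV.

9.159 eV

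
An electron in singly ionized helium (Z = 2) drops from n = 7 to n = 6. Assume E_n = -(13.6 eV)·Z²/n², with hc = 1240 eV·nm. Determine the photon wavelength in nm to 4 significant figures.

3093 nm

For Z = 2 the level energies scale as Z², so the effective Rydberg energy is 13.6 × 4 = 54.40 eV.
ΔE = 54.40 × (1/6² − 1/7²) = 54.40 × 0.007370 = 0.4009 eV.
λ = hc/ΔE = 1240 / 0.4009 = 3093 nm.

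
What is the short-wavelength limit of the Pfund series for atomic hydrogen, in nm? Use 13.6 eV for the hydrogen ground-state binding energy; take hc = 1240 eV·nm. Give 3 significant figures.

2280 nm

The Pfund series has lower level n_f = 5; the series limit corresponds to n_i → ∞.
ΔE_max = 13.6 × 1 / 5² = 0.5440 eV.
λ_min = 1240 / 0.5440 = 2280 nm.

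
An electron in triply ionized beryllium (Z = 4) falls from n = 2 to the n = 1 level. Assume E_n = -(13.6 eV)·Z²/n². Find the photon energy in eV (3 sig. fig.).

The Bohr energies scale as Z², so for Z = 4: E_n = −217.6/n² eV.
E_2 = −217.6/4 = −54.40 eV and E_1 = −217.6/1 = −217.6 eV.
The photon energy is |E_2 − E_1| = 163 eV.

163 eV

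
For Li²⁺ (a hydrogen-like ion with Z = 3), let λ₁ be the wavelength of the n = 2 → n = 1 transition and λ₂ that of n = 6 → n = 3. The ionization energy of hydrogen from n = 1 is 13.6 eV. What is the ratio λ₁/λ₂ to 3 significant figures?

0.111

λ ∝ 1/ΔE ∝ 1/(1/n_f² − 1/n_i²), and the Z² and hc factors cancel in the ratio.
λ₁/λ₂ = (1/3² − 1/6²)/(1/1² − 1/2²) = 0.08333/0.7500 = 0.111.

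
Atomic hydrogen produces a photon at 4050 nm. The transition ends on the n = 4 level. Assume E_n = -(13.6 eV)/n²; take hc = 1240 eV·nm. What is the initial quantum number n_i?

n_i = 5

The photon energy is ΔE = hc/λ = 1240 / 4050 = 0.3062 eV.
With Z = 1, ΔE = 13.60 × (1/n_f² − 1/n_i²), so 1/n_f² − 1/n_i² = 0.02251.
With n_f = 4: 1/n_i² = 1/16 − 0.02251 = 0.03999, so n_i ≈ 5.00.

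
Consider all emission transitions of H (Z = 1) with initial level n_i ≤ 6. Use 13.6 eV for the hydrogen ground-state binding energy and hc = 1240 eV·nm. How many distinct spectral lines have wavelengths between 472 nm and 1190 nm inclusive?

3

Enumerate all n_i → n_f pairs with 1 ≤ n_f < n_i ≤ 6 and compute λ = 1240 / [13.6·1·(1/n_f² − 1/n_i²)].
Lines falling in [472, 1190] nm: 4→2 (486.3 nm), 3→2 (656.5 nm), 6→3 (1094 nm).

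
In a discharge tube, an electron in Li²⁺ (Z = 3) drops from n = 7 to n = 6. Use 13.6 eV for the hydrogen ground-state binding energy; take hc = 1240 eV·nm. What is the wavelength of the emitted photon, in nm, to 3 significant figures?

For Z = 3 the level energies scale as Z², so the effective Rydberg energy is 13.6 × 9 = 122.4 eV.
ΔE = 122.4 × (1/6² − 1/7²) = 122.4 × 0.007370 = 0.9020 eV.
λ = hc/ΔE = 1240 / 0.9020 = 1370 nm.

1370 nm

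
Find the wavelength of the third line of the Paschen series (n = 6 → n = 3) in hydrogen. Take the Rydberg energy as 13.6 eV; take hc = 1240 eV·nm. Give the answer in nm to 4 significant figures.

The Paschen series terminates on n_f = 3; the third line has n_i = 3+3 = 6.
ΔE = 13.60 × (1/3² − 1/6²) = 1.133 eV.
λ = 1240 / 1.133 = 1094 nm.

1094 nm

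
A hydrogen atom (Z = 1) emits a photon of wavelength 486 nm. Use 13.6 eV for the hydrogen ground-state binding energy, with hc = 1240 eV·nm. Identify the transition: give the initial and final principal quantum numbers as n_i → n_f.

The photon energy is ΔE = hc/λ = 1240 / 486 = 2.551 eV.
With Z = 1, ΔE = 13.60 × (1/n_f² − 1/n_i²), so 1/n_f² − 1/n_i² = 0.1876.
Trying n_f = 2 gives 1/n_i² = 0.06239, i.e. n_i ≈ 4; this pair matches.

n_i = 4, n_f = 2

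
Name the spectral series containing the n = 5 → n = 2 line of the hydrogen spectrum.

Balmer

The series is set by the lower level: n_f = 2 is the Balmer series.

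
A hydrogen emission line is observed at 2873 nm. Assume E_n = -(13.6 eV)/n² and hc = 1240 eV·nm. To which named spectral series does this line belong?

Pfund

ΔE = 1240/2873 = 0.4316 eV.
This matches 13.6 × (1/5² − 1/11²), so n_f = 5: the Pfund series.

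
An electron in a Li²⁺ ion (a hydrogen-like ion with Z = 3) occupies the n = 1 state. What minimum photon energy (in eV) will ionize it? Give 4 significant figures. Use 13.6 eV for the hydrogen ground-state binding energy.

122.4 eV

E_n = −13.6 Z²/n² = −122.4/n² eV for Z = 3.
E_1 = −122.4/1 = −122.4 eV, so ionization (to E = 0) requires 122.4 eV.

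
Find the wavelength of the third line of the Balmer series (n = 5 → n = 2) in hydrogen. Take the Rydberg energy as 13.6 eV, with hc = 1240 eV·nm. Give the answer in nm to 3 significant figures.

The Balmer series terminates on n_f = 2; the third line has n_i = 2+3 = 5.
ΔE = 13.60 × (1/2² − 1/5²) = 2.856 eV.
λ = 1240 / 2.856 = 434 nm.

434 nm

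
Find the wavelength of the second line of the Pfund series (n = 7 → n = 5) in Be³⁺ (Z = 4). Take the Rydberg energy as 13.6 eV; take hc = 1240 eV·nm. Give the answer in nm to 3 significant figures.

291 nm

The Pfund series terminates on n_f = 5; the second line has n_i = 5+2 = 7.
ΔE = 217.6 × (1/5² − 1/7²) = 4.263 eV.
λ = 1240 / 4.263 = 291 nm.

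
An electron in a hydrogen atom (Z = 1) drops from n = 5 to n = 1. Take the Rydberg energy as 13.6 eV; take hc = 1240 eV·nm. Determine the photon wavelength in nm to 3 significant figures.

ΔE = 13.60 × (1/1² − 1/5²) = 13.60 × 0.9600 = 13.06 eV.
λ = hc/ΔE = 1240 / 13.06 = 95.0 nm.

95.0 nm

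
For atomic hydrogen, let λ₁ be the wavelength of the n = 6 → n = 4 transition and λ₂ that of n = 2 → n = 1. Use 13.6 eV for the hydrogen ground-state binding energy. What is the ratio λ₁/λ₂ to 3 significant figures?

λ ∝ 1/ΔE ∝ 1/(1/n_f² − 1/n_i²), and the Z² and hc factors cancel in the ratio.
λ₁/λ₂ = (1/1² − 1/2²)/(1/4² − 1/6²) = 0.7500/0.03472 = 21.6.

21.6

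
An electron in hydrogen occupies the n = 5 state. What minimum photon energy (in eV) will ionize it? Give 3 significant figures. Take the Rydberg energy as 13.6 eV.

0.544 eV

E_5 = −13.60/25 = −0.544 eV, so ionization (to E = 0) requires 0.544 eV.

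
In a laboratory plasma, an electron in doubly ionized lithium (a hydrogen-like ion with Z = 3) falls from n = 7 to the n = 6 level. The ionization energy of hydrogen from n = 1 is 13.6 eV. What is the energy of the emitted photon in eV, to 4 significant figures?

0.9020 eV

The Bohr energies scale as Z², so for Z = 3: E_n = −122.4/n² eV.
E_7 = −122.4/49 = −2.498 eV and E_6 = −122.4/36 = −3.400 eV.
The photon energy is |E_7 − E_6| = 0.9020 eV.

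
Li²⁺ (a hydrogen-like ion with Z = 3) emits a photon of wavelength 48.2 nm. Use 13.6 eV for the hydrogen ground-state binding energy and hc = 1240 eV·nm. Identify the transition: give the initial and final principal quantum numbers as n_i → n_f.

n_i = 5, n_f = 2

The photon energy is ΔE = hc/λ = 1240 / 48.2 = 25.73 eV.
With Z = 3, ΔE = 122.4 × (1/n_f² − 1/n_i²), so 1/n_f² − 1/n_i² = 0.2102.
Trying n_f = 2 gives 1/n_i² = 0.03982, i.e. n_i ≈ 5; this pair matches.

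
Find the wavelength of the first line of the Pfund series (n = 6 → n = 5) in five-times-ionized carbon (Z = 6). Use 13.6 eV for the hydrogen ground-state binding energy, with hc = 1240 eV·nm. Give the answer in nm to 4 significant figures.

The Pfund series terminates on n_f = 5; the first line has n_i = 5+1 = 6.
ΔE = 489.6 × (1/5² − 1/6²) = 5.984 eV.
λ = 1240 / 5.984 = 207.2 nm.

207.2 nm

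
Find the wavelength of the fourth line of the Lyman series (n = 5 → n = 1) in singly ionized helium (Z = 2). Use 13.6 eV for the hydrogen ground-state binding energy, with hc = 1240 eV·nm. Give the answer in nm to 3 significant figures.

The Lyman series terminates on n_f = 1; the fourth line has n_i = 1+4 = 5.
ΔE = 54.40 × (1/1² − 1/5²) = 52.22 eV.
λ = 1240 / 52.22 = 23.7 nm.

23.7 nm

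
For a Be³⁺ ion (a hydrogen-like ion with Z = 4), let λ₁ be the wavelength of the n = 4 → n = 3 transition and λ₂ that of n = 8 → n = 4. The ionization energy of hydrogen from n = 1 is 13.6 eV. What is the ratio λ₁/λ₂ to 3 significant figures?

0.964

λ ∝ 1/ΔE ∝ 1/(1/n_f² − 1/n_i²), and the Z² and hc factors cancel in the ratio.
λ₁/λ₂ = (1/4² − 1/8²)/(1/3² − 1/4²) = 0.04688/0.04861 = 0.964.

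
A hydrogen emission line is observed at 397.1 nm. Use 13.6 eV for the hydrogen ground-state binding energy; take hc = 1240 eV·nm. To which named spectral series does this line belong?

ΔE = 1240/397.1 = 3.123 eV.
This matches 13.6 × (1/2² − 1/7²), so n_f = 2: the Balmer series.

Balmer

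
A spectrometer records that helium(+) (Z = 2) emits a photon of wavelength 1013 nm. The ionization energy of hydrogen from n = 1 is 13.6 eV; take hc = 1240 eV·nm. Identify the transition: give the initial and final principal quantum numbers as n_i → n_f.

n_i = 5, n_f = 4

The photon energy is ΔE = hc/λ = 1240 / 1013 = 1.224 eV.
With Z = 2, ΔE = 54.40 × (1/n_f² − 1/n_i²), so 1/n_f² − 1/n_i² = 0.02250.
Trying n_f = 4 gives 1/n_i² = 0.04000, i.e. n_i ≈ 5; this pair matches.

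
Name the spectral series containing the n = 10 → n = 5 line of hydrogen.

The series is set by the lower level: n_f = 5 is the Pfund series.

Pfund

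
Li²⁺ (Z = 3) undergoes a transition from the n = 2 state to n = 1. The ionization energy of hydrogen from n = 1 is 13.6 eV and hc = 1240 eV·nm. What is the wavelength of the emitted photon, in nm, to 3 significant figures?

For Z = 3 the level energies scale as Z², so the effective Rydberg energy is 13.6 × 9 = 122.4 eV.
ΔE = 122.4 × (1/1² − 1/2²) = 122.4 × 0.7500 = 91.80 eV.
λ = hc/ΔE = 1240 / 91.80 = 13.5 nm.

13.5 nm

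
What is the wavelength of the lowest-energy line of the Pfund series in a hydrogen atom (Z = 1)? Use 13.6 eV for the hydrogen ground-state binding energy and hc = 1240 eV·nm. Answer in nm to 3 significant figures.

The Pfund series terminates on n_f = 5; the first line has n_i = 5+1 = 6.
ΔE = 13.60 × (1/5² − 1/6²) = 0.1662 eV.
λ = 1240 / 0.1662 = 7460 nm.

7460 nm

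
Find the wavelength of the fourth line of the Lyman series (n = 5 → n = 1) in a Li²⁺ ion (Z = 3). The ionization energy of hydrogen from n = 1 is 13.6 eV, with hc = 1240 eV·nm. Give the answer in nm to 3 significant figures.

10.6 nm

The Lyman series terminates on n_f = 1; the fourth line has n_i = 1+4 = 5.
ΔE = 122.4 × (1/1² − 1/5²) = 117.5 eV.
λ = 1240 / 117.5 = 10.6 nm.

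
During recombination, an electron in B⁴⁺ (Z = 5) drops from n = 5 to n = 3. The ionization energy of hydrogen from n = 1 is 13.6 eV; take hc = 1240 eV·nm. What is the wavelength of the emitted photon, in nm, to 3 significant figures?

51.3 nm

For Z = 5 the level energies scale as Z², so the effective Rydberg energy is 13.6 × 25 = 340.0 eV.
ΔE = 340.0 × (1/3² − 1/5²) = 340.0 × 0.07111 = 24.18 eV.
λ = hc/ΔE = 1240 / 24.18 = 51.3 nm.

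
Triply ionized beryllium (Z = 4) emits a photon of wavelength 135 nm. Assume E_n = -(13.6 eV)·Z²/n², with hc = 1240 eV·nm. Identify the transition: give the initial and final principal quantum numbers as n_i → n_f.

n_i = 7, n_f = 4

The photon energy is ΔE = hc/λ = 1240 / 135 = 9.185 eV.
With Z = 4, ΔE = 217.6 × (1/n_f² − 1/n_i²), so 1/n_f² − 1/n_i² = 0.04221.
Trying n_f = 4 gives 1/n_i² = 0.02029, i.e. n_i ≈ 7; this pair matches.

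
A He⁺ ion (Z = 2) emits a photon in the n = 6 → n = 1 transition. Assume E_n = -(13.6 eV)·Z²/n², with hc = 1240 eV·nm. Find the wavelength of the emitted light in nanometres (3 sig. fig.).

For Z = 2 the level energies scale as Z², so the effective Rydberg energy is 13.6 × 4 = 54.40 eV.
ΔE = 54.40 × (1/1² − 1/6²) = 54.40 × 0.9722 = 52.89 eV.
λ = hc/ΔE = 1240 / 52.89 = 23.4 nm.

23.4 nm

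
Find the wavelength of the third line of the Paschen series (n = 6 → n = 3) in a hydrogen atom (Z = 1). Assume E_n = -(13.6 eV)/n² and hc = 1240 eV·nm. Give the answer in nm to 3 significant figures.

1090 nm

The Paschen series terminates on n_f = 3; the third line has n_i = 3+3 = 6.
ΔE = 13.60 × (1/3² − 1/6²) = 1.133 eV.
λ = 1240 / 1.133 = 1090 nm.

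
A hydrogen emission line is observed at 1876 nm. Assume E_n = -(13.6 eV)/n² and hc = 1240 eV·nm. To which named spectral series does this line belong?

ΔE = 1240/1876 = 0.6610 eV.
This matches 13.6 × (1/3² − 1/4²), so n_f = 3: the Paschen series.

Paschen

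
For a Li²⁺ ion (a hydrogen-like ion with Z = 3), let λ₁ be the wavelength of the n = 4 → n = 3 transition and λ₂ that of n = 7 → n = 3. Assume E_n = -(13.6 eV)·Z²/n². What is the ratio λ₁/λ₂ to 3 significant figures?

1.87

λ ∝ 1/ΔE ∝ 1/(1/n_f² − 1/n_i²), and the Z² and hc factors cancel in the ratio.
λ₁/λ₂ = (1/3² − 1/7²)/(1/3² − 1/4²) = 0.09070/0.04861 = 1.87.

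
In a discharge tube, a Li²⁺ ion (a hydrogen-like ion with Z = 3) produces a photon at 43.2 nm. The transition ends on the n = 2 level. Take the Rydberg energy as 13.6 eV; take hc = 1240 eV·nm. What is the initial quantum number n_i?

The photon energy is ΔE = hc/λ = 1240 / 43.2 = 28.70 eV.
With Z = 3, ΔE = 122.4 × (1/n_f² − 1/n_i²), so 1/n_f² − 1/n_i² = 0.2345.
With n_f = 2: 1/n_i² = 1/4 − 0.2345 = 0.01549, so n_i ≈ 8.03.

n_i = 8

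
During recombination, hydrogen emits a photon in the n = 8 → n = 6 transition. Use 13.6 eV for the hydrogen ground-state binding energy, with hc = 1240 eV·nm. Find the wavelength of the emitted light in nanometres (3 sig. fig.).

7500 nm

ΔE = 13.60 × (1/6² − 1/8²) = 13.60 × 0.01215 = 0.1653 eV.
λ = hc/ΔE = 1240 / 0.1653 = 7500 nm.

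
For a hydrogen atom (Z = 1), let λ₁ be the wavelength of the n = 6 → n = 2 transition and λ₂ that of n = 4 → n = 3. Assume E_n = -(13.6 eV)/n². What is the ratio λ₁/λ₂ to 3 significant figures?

λ ∝ 1/ΔE ∝ 1/(1/n_f² − 1/n_i²), and the Z² and hc factors cancel in the ratio.
λ₁/λ₂ = (1/3² − 1/4²)/(1/2² − 1/6²) = 0.04861/0.2222 = 0.219.

0.219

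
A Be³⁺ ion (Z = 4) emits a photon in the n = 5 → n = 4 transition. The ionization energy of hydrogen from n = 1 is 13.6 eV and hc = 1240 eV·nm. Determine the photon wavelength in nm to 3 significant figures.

253 nm

For Z = 4 the level energies scale as Z², so the effective Rydberg energy is 13.6 × 16 = 217.6 eV.
ΔE = 217.6 × (1/4² − 1/5²) = 217.6 × 0.02250 = 4.896 eV.
λ = hc/ΔE = 1240 / 4.896 = 253 nm.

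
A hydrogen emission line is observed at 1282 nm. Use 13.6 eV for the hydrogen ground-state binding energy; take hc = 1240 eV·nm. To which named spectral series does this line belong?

Paschen

ΔE = 1240/1282 = 0.9672 eV.
This matches 13.6 × (1/3² − 1/5²), so n_f = 3: the Paschen series.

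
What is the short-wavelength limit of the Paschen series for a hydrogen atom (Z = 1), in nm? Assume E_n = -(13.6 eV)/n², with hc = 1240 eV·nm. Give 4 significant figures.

820.6 nm

The Paschen series has lower level n_f = 3; the series limit corresponds to n_i → ∞.
ΔE_max = 13.6 × 1 / 3² = 1.511 eV.
λ_min = 1240 / 1.511 = 820.6 nm.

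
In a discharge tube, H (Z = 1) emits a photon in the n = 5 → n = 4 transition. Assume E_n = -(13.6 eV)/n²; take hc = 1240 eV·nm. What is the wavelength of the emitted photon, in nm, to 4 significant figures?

4052 nm

ΔE = 13.60 × (1/4² − 1/5²) = 13.60 × 0.02250 = 0.3060 eV.
λ = hc/ΔE = 1240 / 0.3060 = 4052 nm.
This line belongs to the Brackett series.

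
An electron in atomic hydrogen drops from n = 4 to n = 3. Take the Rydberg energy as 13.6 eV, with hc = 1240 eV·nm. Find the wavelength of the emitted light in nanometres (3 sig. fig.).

ΔE = 13.60 × (1/3² − 1/4²) = 13.60 × 0.04861 = 0.6611 eV.
λ = hc/ΔE = 1240 / 0.6611 = 1880 nm.
This line belongs to the Paschen series.

1880 nm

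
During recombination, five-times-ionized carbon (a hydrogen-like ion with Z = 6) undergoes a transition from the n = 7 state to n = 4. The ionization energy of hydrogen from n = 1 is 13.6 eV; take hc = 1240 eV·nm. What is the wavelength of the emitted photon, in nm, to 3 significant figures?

60.2 nm

For Z = 6 the level energies scale as Z², so the effective Rydberg energy is 13.6 × 36 = 489.6 eV.
ΔE = 489.6 × (1/4² − 1/7²) = 489.6 × 0.04209 = 20.61 eV.
λ = hc/ΔE = 1240 / 20.61 = 60.2 nm.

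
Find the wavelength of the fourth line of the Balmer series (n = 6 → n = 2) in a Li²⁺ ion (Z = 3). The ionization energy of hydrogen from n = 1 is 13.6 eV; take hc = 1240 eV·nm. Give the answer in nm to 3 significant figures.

The Balmer series terminates on n_f = 2; the fourth line has n_i = 2+4 = 6.
ΔE = 122.4 × (1/2² − 1/6²) = 27.20 eV.
λ = 1240 / 27.20 = 45.6 nm.

45.6 nm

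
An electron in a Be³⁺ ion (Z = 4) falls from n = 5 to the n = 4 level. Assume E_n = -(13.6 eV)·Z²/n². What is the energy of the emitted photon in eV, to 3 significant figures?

4.90 eV

The Bohr energies scale as Z², so for Z = 4: E_n = −217.6/n² eV.
E_5 = −217.6/25 = −8.704 eV and E_4 = −217.6/16 = −13.60 eV.
The photon energy is |E_5 − E_4| = 4.90 eV.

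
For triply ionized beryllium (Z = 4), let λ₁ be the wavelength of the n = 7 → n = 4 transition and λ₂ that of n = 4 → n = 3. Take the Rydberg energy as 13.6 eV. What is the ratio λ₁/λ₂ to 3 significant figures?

1.15

λ ∝ 1/ΔE ∝ 1/(1/n_f² − 1/n_i²), and the Z² and hc factors cancel in the ratio.
λ₁/λ₂ = (1/3² − 1/4²)/(1/4² − 1/7²) = 0.04861/0.04209 = 1.15.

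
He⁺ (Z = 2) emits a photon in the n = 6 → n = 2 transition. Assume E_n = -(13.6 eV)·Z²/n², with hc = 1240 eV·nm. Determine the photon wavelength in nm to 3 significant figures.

103 nm

For Z = 2 the level energies scale as Z², so the effective Rydberg energy is 13.6 × 4 = 54.40 eV.
ΔE = 54.40 × (1/2² − 1/6²) = 54.40 × 0.2222 = 12.09 eV.
λ = hc/ΔE = 1240 / 12.09 = 103 nm.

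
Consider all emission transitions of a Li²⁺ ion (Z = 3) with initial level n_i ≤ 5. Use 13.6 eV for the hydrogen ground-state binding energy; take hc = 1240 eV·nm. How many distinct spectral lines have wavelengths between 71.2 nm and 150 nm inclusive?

2

Enumerate all n_i → n_f pairs with 1 ≤ n_f < n_i ≤ 5 and compute λ = 1240 / [13.6·9·(1/n_f² − 1/n_i²)].
Lines falling in [71.2, 150] nm: 3→2 (72.94 nm), 5→3 (142.5 nm).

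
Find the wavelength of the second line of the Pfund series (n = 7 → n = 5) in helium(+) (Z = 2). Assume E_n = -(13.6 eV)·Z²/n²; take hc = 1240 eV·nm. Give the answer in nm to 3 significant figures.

The Pfund series terminates on n_f = 5; the second line has n_i = 5+2 = 7.
ΔE = 54.40 × (1/5² − 1/7²) = 1.066 eV.
λ = 1240 / 1.066 = 1160 nm.

1160 nm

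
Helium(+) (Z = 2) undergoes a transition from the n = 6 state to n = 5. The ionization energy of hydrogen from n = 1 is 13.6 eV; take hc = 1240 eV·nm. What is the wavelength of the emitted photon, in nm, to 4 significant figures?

1865 nm

For Z = 2 the level energies scale as Z², so the effective Rydberg energy is 13.6 × 4 = 54.40 eV.
ΔE = 54.40 × (1/5² − 1/6²) = 54.40 × 0.01222 = 0.6649 eV.
λ = hc/ΔE = 1240 / 0.6649 = 1865 nm.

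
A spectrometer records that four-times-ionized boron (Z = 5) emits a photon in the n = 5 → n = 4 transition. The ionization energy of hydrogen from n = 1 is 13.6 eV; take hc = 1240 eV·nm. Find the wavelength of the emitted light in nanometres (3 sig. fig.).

162 nm

For Z = 5 the level energies scale as Z², so the effective Rydberg energy is 13.6 × 25 = 340.0 eV.
ΔE = 340.0 × (1/4² − 1/5²) = 340.0 × 0.02250 = 7.650 eV.
λ = hc/ΔE = 1240 / 7.650 = 162 nm.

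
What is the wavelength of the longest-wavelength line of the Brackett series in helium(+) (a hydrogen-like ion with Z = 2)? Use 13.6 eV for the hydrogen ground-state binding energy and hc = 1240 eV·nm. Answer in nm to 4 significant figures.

The Brackett series terminates on n_f = 4; the first line has n_i = 4+1 = 5.
ΔE = 54.40 × (1/4² − 1/5²) = 1.224 eV.
λ = 1240 / 1.224 = 1013 nm.

1013 nm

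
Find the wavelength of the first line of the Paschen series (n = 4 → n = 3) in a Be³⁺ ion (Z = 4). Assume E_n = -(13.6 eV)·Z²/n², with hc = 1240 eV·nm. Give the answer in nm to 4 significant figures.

117.2 nm

The Paschen series terminates on n_f = 3; the first line has n_i = 3+1 = 4.
ΔE = 217.6 × (1/3² − 1/4²) = 10.58 eV.
λ = 1240 / 10.58 = 117.2 nm.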